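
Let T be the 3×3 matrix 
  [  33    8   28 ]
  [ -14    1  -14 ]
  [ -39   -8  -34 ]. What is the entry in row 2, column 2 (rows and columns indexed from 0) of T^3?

-1084

Characteristic polynomial: λ^3 - 31λ + 30 = (λ - 5)(λ - 1)(λ + 6), so the eigenvalues are -6, 1, 5.
λ=-6: eigenvector (-4, 2, 5).
λ=1: eigenvector (-2, 1, 2).
λ=5: eigenvector (1, 0, -1).
P = [[-4, -2, 1], [2, 1, 0], [5, 2, -1]], D = diag(-6, 1, 5), P⁻¹ = [[1, 0, 1], [-2, 1, -2], [1, 2, 0]].
T³ = P·diag(-216, 1, 125)·P⁻¹ = [[993, 248, 868], [-434, 1, -434], [-1209, -248, -1084]].
The requested entry is -1084.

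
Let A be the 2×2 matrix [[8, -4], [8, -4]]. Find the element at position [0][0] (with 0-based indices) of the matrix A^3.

Characteristic polynomial: t^2 - 4t = t(t - 4), so the eigenvalues are 0, 4.
t=4: eigenvector (1, 1).
t=0: eigenvector (1, 2).
P = [[1, 1], [1, 2]], D = diag(4, 0), P⁻¹ = [[2, -1], [-1, 1]].
A³ = P·diag(64, 0)·P⁻¹ = [[128, -64], [128, -64]].
The requested entry is 128.

128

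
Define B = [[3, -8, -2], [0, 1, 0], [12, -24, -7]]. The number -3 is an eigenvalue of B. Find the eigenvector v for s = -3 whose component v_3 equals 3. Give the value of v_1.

1

B + 3I = [[6, -8, -2], [0, 4, 0], [12, -24, -4]].
Solving (B + 3I)v = 0 gives the eigenspace spanned by (1, 0, 3).
With v_3 = 3, v = (1, 0, 3), so v_1 = 1.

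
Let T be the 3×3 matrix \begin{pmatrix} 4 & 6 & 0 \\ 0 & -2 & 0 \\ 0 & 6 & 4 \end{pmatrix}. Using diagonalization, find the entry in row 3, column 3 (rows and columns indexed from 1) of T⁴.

256

Characteristic polynomial: λ^3 - 6λ^2 + 32 = (λ - 4)^2(λ + 2), so the eigenvalues are -2, 4, 4.
λ=4: eigenvector (1, 0, 1).
λ=-2: eigenvector (-1, 1, -1).
λ=4: eigenvector (1, 0, 0).
P = [[1, -1, 1], [0, 1, 0], [1, -1, 0]], D = diag(4, -2, 4), P⁻¹ = [[0, 1, 1], [0, 1, 0], [1, 0, -1]].
T⁴ = P·diag(256, 16, 256)·P⁻¹ = [[256, 240, 0], [0, 16, 0], [0, 240, 256]].
The requested entry is 256.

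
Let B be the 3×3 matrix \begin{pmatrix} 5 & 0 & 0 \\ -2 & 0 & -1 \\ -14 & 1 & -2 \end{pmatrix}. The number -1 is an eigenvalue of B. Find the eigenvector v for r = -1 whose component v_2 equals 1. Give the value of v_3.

1

B + 1I = [[6, 0, 0], [-2, 1, -1], [-14, 1, -1]].
Solving (B + 1I)v = 0 gives the eigenspace spanned by (0, 1, 1).
With v_2 = 1, v = (0, 1, 1), so v_3 = 1.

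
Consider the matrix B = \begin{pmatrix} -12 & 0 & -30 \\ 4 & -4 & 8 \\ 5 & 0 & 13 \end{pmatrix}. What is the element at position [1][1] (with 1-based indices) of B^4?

Characteristic polynomial: μ^3 + 3μ^2 - 10μ - 24 = (μ - 3)(μ + 2)(μ + 4), so the eigenvalues are -4, -2, 3.
μ=-2: eigenvector (3, 2, -1).
μ=-4: eigenvector (0, 1, 0).
μ=3: eigenvector (-2, 0, 1).
P = [[3, 0, -2], [2, 1, 0], [-1, 0, 1]], D = diag(-2, -4, 3), P⁻¹ = [[1, 0, 2], [-2, 1, -4], [1, 0, 3]].
B⁴ = P·diag(16, 256, 81)·P⁻¹ = [[-114, 0, -390], [-480, 256, -960], [65, 0, 211]].
The requested entry is -114.

-114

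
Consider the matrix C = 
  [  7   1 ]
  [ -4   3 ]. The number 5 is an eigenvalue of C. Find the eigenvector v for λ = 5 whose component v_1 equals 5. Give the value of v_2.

C − 5I = [[2, 1], [-4, -2]].
Solving (C − 5I)v = 0 gives the eigenspace spanned by (5, -10).
With v_1 = 5, v = (5, -10), so v_2 = -10.

-10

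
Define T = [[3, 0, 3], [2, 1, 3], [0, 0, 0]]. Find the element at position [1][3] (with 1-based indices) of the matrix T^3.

27

Characteristic polynomial: μ^3 - 4μ^2 + 3μ = μ(μ - 3)(μ - 1), so the eigenvalues are 0, 1, 3.
μ=3: eigenvector (1, 1, 0).
μ=0: eigenvector (-1, -1, 1).
μ=1: eigenvector (0, 1, 0).
P = [[1, -1, 0], [1, -1, 1], [0, 1, 0]], D = diag(3, 0, 1), P⁻¹ = [[1, 0, 1], [0, 0, 1], [-1, 1, 0]].
T³ = P·diag(27, 0, 1)·P⁻¹ = [[27, 0, 27], [26, 1, 27], [0, 0, 0]].
The requested entry is 27.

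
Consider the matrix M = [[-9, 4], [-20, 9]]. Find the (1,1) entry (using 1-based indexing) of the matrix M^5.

-9

Characteristic polynomial: t^2 - 1 = (t - 1)(t + 1), so the eigenvalues are -1, 1.
t=-1: eigenvector (1, 2).
t=1: eigenvector (2, 5).
P = [[1, 2], [2, 5]], D = diag(-1, 1), P⁻¹ = [[5, -2], [-2, 1]].
M⁵ = P·diag(-1, 1)·P⁻¹ = [[-9, 4], [-20, 9]].
The requested entry is -9.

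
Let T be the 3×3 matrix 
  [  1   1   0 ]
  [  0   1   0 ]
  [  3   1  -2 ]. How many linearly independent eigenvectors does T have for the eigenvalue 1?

T − 1I = [[0, 1, 0], [0, 0, 0], [3, 1, -3]].
This matrix has rank 2, so its null space has dimension 3 − 2 = 1.

1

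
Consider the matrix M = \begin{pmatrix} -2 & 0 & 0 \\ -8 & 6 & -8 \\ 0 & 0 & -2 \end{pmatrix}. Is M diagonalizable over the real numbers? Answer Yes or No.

Characteristic polynomial: p(μ) = μ^3 - 2μ^2 - 20μ - 24 = (μ - 6)(μ + 2)^2.
μ = -2 has algebraic multiplicity 2; rank(M + 2I) = 1, so geometric multiplicity = 2.
Every eigenvalue has geometric = algebraic multiplicity, so M is diagonalizable.

Yes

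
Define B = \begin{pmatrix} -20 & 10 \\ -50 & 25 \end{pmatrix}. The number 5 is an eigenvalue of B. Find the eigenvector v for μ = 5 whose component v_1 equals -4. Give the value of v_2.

-10

B − 5I = [[-25, 10], [-50, 20]].
Solving (B − 5I)v = 0 gives the eigenspace spanned by (-4, -10).
With v_1 = -4, v = (-4, -10), so v_2 = -10.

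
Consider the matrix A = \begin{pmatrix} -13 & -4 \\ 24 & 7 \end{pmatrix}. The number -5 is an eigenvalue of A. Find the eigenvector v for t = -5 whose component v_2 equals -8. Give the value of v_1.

4

A + 5I = [[-8, -4], [24, 12]].
Solving (A + 5I)v = 0 gives the eigenspace spanned by (4, -8).
With v_2 = -8, v = (4, -8), so v_1 = 4.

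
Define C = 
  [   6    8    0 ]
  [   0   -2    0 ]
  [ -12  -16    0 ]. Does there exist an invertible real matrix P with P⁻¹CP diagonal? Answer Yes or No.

Characteristic polynomial: p(s) = s^3 - 4s^2 - 12s = s(s - 6)(s + 2).
All 3 eigenvalues are distinct, so C is diagonalizable.

Yes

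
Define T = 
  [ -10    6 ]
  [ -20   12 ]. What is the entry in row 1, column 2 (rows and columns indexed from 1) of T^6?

Characteristic polynomial: μ^2 - 2μ = μ(μ - 2), so the eigenvalues are 0, 2.
μ=2: eigenvector (1, 2).
μ=0: eigenvector (-3, -5).
P = [[1, -3], [2, -5]], D = diag(2, 0), P⁻¹ = [[-5, 3], [-2, 1]].
T⁶ = P·diag(64, 0)·P⁻¹ = [[-320, 192], [-640, 384]].
The requested entry is 192.

192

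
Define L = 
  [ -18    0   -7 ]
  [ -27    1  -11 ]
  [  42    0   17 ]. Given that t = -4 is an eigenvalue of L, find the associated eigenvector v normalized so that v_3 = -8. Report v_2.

L + 4I = [[-14, 0, -7], [-27, 5, -11], [42, 0, 21]].
Solving (L + 4I)v = 0 gives the eigenspace spanned by (4, 4, -8).
With v_3 = -8, v = (4, 4, -8), so v_2 = 4.

4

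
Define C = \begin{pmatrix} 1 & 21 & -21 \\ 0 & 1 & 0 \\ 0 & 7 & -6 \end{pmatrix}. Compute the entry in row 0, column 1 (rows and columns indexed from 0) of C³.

Characteristic polynomial: λ^3 + 4λ^2 - 11λ + 6 = (λ - 1)^2(λ + 6), so the eigenvalues are -6, 1, 1.
λ=-6: eigenvector (3, 0, 1).
λ=1: eigenvector (3, 1, 1).
λ=1: eigenvector (1, 0, 0).
P = [[3, 3, 1], [0, 1, 0], [1, 1, 0]], D = diag(-6, 1, 1), P⁻¹ = [[0, -1, 1], [0, 1, 0], [1, 0, -3]].
C³ = P·diag(-216, 1, 1)·P⁻¹ = [[1, 651, -651], [0, 1, 0], [0, 217, -216]].
The requested entry is 651.

651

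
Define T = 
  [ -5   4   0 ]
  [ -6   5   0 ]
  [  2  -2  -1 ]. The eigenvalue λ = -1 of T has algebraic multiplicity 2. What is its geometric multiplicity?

2

T + 1I = [[-4, 4, 0], [-6, 6, 0], [2, -2, 0]].
This matrix has rank 1, so its null space has dimension 3 − 1 = 2.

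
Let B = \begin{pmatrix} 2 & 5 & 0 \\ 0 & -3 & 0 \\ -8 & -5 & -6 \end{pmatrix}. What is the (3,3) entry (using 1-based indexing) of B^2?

36

Characteristic polynomial: s^3 + 7s^2 - 36 = (s - 2)(s + 3)(s + 6), so the eigenvalues are -6, -3, 2.
s=2: eigenvector (1, 0, -1).
s=-3: eigenvector (-1, 1, 1).
s=-6: eigenvector (0, 0, 1).
P = [[1, -1, 0], [0, 1, 0], [-1, 1, 1]], D = diag(2, -3, -6), P⁻¹ = [[1, 1, 0], [0, 1, 0], [1, 0, 1]].
B² = P·diag(4, 9, 36)·P⁻¹ = [[4, -5, 0], [0, 9, 0], [32, 5, 36]].
The requested entry is 36.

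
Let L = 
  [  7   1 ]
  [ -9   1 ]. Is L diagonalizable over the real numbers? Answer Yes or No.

No

Characteristic polynomial: p(t) = t^2 - 8t + 16 = (t - 4)^2.
t = 4 has algebraic multiplicity 2; rank(L − 4I) = 1, so geometric multiplicity = 1.
Geometric multiplicity < algebraic multiplicity, so L is not diagonalizable.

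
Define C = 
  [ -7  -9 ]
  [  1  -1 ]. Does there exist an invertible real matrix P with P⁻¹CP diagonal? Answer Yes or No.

No

Characteristic polynomial: p(λ) = λ^2 + 8λ + 16 = (λ + 4)^2.
λ = -4 has algebraic multiplicity 2; rank(C + 4I) = 1, so geometric multiplicity = 1.
Geometric multiplicity < algebraic multiplicity, so C is not diagonalizable.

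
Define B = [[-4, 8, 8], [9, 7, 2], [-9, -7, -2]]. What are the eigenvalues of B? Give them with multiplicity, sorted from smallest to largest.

Characteristic polynomial: p(t) = t^3 - t^2 - 20t = t(t - 5)(t + 4).
Roots (with multiplicity): -4, 0, 5.

-4, 0, 5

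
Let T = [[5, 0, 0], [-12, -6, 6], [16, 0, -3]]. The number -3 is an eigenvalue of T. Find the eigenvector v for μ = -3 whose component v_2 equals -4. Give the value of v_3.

T + 3I = [[8, 0, 0], [-12, -3, 6], [16, 0, 0]].
Solving (T + 3I)v = 0 gives the eigenspace spanned by (0, -4, -2).
With v_2 = -4, v = (0, -4, -2), so v_3 = -2.

-2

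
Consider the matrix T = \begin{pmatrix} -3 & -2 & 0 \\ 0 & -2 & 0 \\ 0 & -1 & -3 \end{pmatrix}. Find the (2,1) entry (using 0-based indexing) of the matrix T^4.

Characteristic polynomial: λ^3 + 8λ^2 + 21λ + 18 = (λ + 2)(λ + 3)^2, so the eigenvalues are -3, -3, -2.
λ=-3: eigenvector (1, 0, 0).
λ=-2: eigenvector (-2, 1, -1).
λ=-3: eigenvector (0, 0, 1).
P = [[1, -2, 0], [0, 1, 0], [0, -1, 1]], D = diag(-3, -2, -3), P⁻¹ = [[1, 2, 0], [0, 1, 0], [0, 1, 1]].
T⁴ = P·diag(81, 16, 81)·P⁻¹ = [[81, 130, 0], [0, 16, 0], [0, 65, 81]].
The requested entry is 65.

65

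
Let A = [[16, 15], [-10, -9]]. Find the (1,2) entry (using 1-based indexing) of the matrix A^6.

139965

Characteristic polynomial: r^2 - 7r + 6 = (r - 6)(r - 1), so the eigenvalues are 1, 6.
r=1: eigenvector (-1, 1).
r=6: eigenvector (3, -2).
P = [[-1, 3], [1, -2]], D = diag(1, 6), P⁻¹ = [[2, 3], [1, 1]].
A⁶ = P·diag(1, 46656)·P⁻¹ = [[139966, 139965], [-93310, -93309]].
The requested entry is 139965.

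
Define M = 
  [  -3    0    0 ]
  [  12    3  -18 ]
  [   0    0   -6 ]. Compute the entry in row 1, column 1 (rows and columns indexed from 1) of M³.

Characteristic polynomial: λ^3 + 6λ^2 - 9λ - 54 = (λ - 3)(λ + 3)(λ + 6), so the eigenvalues are -6, -3, 3.
λ=-3: eigenvector (1, -2, 0).
λ=3: eigenvector (0, 1, 0).
λ=-6: eigenvector (0, 2, 1).
P = [[1, 0, 0], [-2, 1, 2], [0, 0, 1]], D = diag(-3, 3, -6), P⁻¹ = [[1, 0, 0], [2, 1, -2], [0, 0, 1]].
M³ = P·diag(-27, 27, -216)·P⁻¹ = [[-27, 0, 0], [108, 27, -486], [0, 0, -216]].
The requested entry is -27.

-27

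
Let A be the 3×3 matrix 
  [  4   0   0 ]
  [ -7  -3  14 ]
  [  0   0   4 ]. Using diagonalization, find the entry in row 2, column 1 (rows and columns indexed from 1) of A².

-7

Characteristic polynomial: s^3 - 5s^2 - 8s + 48 = (s - 4)^2(s + 3), so the eigenvalues are -3, 4, 4.
s=4: eigenvector (1, -5, -2).
s=-3: eigenvector (0, 1, 0).
s=4: eigenvector (0, 2, 1).
P = [[1, 0, 0], [-5, 1, 2], [-2, 0, 1]], D = diag(4, -3, 4), P⁻¹ = [[1, 0, 0], [1, 1, -2], [2, 0, 1]].
A² = P·diag(16, 9, 16)·P⁻¹ = [[16, 0, 0], [-7, 9, 14], [0, 0, 16]].
The requested entry is -7.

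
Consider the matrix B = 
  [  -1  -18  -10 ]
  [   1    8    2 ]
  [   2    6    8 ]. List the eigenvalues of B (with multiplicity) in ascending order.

Characteristic polynomial: p(λ) = λ^3 - 15λ^2 + 74λ - 120 = (λ - 6)(λ - 5)(λ - 4).
Roots (with multiplicity): 4, 5, 6.

4, 5, 6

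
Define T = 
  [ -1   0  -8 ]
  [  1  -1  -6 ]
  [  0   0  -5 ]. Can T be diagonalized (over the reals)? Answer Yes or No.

No

Characteristic polynomial: p(μ) = μ^3 + 7μ^2 + 11μ + 5 = (μ + 1)^2(μ + 5).
μ = -1 has algebraic multiplicity 2; rank(T + 1I) = 2, so geometric multiplicity = 1.
Geometric multiplicity < algebraic multiplicity, so T is not diagonalizable.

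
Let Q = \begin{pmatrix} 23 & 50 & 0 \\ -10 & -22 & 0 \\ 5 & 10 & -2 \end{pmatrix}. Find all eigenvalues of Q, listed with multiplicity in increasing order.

Characteristic polynomial: p(r) = r^3 + r^2 - 8r - 12 = (r - 3)(r + 2)^2.
Roots (with multiplicity): -2, -2, 3.

-2, -2, 3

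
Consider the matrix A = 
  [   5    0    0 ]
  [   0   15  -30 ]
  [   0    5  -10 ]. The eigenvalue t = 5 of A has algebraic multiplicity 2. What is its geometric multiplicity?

2

A − 5I = [[0, 0, 0], [0, 10, -30], [0, 5, -15]].
This matrix has rank 1, so its null space has dimension 3 − 1 = 2.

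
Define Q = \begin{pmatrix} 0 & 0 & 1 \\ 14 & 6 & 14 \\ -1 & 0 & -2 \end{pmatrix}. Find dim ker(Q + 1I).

1

Q + 1I = [[1, 0, 1], [14, 7, 14], [-1, 0, -1]].
This matrix has rank 2, so its null space has dimension 3 − 2 = 1.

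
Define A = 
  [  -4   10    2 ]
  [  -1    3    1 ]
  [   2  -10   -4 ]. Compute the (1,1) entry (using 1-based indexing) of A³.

Characteristic polynomial: s^3 + 5s^2 + 8s + 4 = (s + 1)(s + 2)^2, so the eigenvalues are -2, -2, -1.
s=-2: eigenvector (3, 1, -2).
s=-1: eigenvector (2, 1, -2).
s=-2: eigenvector (1, 0, 1).
P = [[3, 2, 1], [1, 1, 0], [-2, -2, 1]], D = diag(-2, -1, -2), P⁻¹ = [[1, -4, -1], [-1, 5, 1], [0, 2, 1]].
A³ = P·diag(-8, -1, -8)·P⁻¹ = [[-22, 70, 14], [-7, 27, 7], [14, -70, -22]].
The requested entry is -22.

-22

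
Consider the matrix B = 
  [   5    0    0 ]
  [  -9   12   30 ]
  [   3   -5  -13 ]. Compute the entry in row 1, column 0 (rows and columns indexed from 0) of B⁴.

-1827

Characteristic polynomial: λ^3 - 4λ^2 - 11λ + 30 = (λ - 5)(λ - 2)(λ + 3), so the eigenvalues are -3, 2, 5.
λ=5: eigenvector (1, -3, 1).
λ=2: eigenvector (0, 3, -1).
λ=-3: eigenvector (0, -2, 1).
P = [[1, 0, 0], [-3, 3, -2], [1, -1, 1]], D = diag(5, 2, -3), P⁻¹ = [[1, 0, 0], [1, 1, 2], [0, 1, 3]].
B⁴ = P·diag(625, 16, 81)·P⁻¹ = [[625, 0, 0], [-1827, -114, -390], [609, 65, 211]].
The requested entry is -1827.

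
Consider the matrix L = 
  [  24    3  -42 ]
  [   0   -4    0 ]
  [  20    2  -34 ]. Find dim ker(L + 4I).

L + 4I = [[28, 3, -42], [0, 0, 0], [20, 2, -30]].
This matrix has rank 2, so its null space has dimension 3 − 2 = 1.

1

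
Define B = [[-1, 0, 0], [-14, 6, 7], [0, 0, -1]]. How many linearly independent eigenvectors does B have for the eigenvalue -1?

B + 1I = [[0, 0, 0], [-14, 7, 7], [0, 0, 0]].
This matrix has rank 1, so its null space has dimension 3 − 1 = 2.

2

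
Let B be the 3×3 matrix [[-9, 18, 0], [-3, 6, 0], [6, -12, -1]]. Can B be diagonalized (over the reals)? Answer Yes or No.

Yes

Characteristic polynomial: p(λ) = λ^3 + 4λ^2 + 3λ = λ(λ + 1)(λ + 3).
All 3 eigenvalues are distinct, so B is diagonalizable.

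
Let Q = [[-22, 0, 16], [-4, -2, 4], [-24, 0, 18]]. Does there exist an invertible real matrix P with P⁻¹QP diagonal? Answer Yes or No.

Yes

Characteristic polynomial: p(s) = s^3 + 6s^2 - 4s - 24 = (s - 2)(s + 2)(s + 6).
All 3 eigenvalues are distinct, so Q is diagonalizable.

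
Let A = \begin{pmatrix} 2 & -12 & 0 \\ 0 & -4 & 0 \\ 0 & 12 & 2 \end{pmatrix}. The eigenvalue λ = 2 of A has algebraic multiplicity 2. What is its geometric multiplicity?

2

A − 2I = [[0, -12, 0], [0, -6, 0], [0, 12, 0]].
This matrix has rank 1, so its null space has dimension 3 − 1 = 2.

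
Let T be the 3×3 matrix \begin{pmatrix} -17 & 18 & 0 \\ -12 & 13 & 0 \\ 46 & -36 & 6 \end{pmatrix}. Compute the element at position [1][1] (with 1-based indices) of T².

Characteristic polynomial: r^3 - 2r^2 - 29r + 30 = (r - 6)(r - 1)(r + 5), so the eigenvalues are -5, 1, 6.
r=-5: eigenvector (3, 2, -6).
r=1: eigenvector (1, 1, -2).
r=6: eigenvector (0, 0, 1).
P = [[3, 1, 0], [2, 1, 0], [-6, -2, 1]], D = diag(-5, 1, 6), P⁻¹ = [[1, -1, 0], [-2, 3, 0], [2, 0, 1]].
T² = P·diag(25, 1, 36)·P⁻¹ = [[73, -72, 0], [48, -47, 0], [-74, 144, 36]].
The requested entry is 73.

73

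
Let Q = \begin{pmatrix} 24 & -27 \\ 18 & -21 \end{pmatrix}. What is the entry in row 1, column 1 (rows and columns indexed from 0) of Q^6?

Characteristic polynomial: μ^2 - 3μ - 18 = (μ - 6)(μ + 3), so the eigenvalues are -3, 6.
μ=6: eigenvector (3, 2).
μ=-3: eigenvector (1, 1).
P = [[3, 1], [2, 1]], D = diag(6, -3), P⁻¹ = [[1, -1], [-2, 3]].
Q⁶ = P·diag(46656, 729)·P⁻¹ = [[138510, -137781], [91854, -91125]].
The requested entry is -91125.

-91125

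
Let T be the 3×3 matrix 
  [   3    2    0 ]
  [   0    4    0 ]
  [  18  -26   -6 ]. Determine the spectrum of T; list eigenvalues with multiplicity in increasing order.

-6, 3, 4

Characteristic polynomial: p(s) = s^3 - s^2 - 30s + 72 = (s - 4)(s - 3)(s + 6).
Roots (with multiplicity): -6, 3, 4.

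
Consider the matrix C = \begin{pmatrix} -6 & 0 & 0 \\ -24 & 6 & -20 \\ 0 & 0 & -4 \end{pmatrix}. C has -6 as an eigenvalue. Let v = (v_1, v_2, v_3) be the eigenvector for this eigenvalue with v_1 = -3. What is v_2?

C + 6I = [[0, 0, 0], [-24, 12, -20], [0, 0, 2]].
Solving (C + 6I)v = 0 gives the eigenspace spanned by (-3, -6, 0).
With v_1 = -3, v = (-3, -6, 0), so v_2 = -6.

-6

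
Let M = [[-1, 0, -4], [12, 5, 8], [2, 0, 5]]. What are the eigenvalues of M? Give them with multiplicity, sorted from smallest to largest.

1, 3, 5

Characteristic polynomial: p(r) = r^3 - 9r^2 + 23r - 15 = (r - 5)(r - 3)(r - 1).
Roots (with multiplicity): 1, 3, 5.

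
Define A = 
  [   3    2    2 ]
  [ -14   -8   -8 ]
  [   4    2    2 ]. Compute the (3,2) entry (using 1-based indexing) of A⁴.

-16

Characteristic polynomial: r^3 + 3r^2 + 2r = r(r + 1)(r + 2), so the eigenvalues are -2, -1, 0.
r=-1: eigenvector (1, -2, 0).
r=-2: eigenvector (-2, 6, -1).
r=0: eigenvector (0, -1, 1).
P = [[1, -2, 0], [-2, 6, -1], [0, -1, 1]], D = diag(-1, -2, 0), P⁻¹ = [[5, 2, 2], [2, 1, 1], [2, 1, 2]].
A⁴ = P·diag(1, 16, 0)·P⁻¹ = [[-59, -30, -30], [182, 92, 92], [-32, -16, -16]].
The requested entry is -16.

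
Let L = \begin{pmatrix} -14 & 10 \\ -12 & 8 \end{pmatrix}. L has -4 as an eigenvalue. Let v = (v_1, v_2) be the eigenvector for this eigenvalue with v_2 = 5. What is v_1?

5

L + 4I = [[-10, 10], [-12, 12]].
Solving (L + 4I)v = 0 gives the eigenspace spanned by (5, 5).
With v_2 = 5, v = (5, 5), so v_1 = 5.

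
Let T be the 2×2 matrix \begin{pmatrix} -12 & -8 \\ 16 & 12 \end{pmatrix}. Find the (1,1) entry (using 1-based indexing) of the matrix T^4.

Characteristic polynomial: λ^2 - 16 = (λ - 4)(λ + 4), so the eigenvalues are -4, 4.
λ=-4: eigenvector (1, -1).
λ=4: eigenvector (-1, 2).
P = [[1, -1], [-1, 2]], D = diag(-4, 4), P⁻¹ = [[2, 1], [1, 1]].
T⁴ = P·diag(256, 256)·P⁻¹ = [[256, 0], [0, 256]].
The requested entry is 256.

256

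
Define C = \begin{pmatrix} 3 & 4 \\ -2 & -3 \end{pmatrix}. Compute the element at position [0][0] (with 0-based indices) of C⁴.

Characteristic polynomial: s^2 - 1 = (s - 1)(s + 1), so the eigenvalues are -1, 1.
s=-1: eigenvector (-1, 1).
s=1: eigenvector (2, -1).
P = [[-1, 2], [1, -1]], D = diag(-1, 1), P⁻¹ = [[1, 2], [1, 1]].
C⁴ = P·diag(1, 1)·P⁻¹ = [[1, 0], [0, 1]].
The requested entry is 1.

1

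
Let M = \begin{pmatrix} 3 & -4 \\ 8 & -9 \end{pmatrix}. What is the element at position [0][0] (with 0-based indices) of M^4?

-623

Characteristic polynomial: λ^2 + 6λ + 5 = (λ + 1)(λ + 5), so the eigenvalues are -5, -1.
λ=-1: eigenvector (1, 1).
λ=-5: eigenvector (1, 2).
P = [[1, 1], [1, 2]], D = diag(-1, -5), P⁻¹ = [[2, -1], [-1, 1]].
M⁴ = P·diag(1, 625)·P⁻¹ = [[-623, 624], [-1248, 1249]].
The requested entry is -623.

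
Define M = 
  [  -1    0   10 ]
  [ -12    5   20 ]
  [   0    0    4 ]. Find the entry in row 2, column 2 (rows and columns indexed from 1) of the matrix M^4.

625

Characteristic polynomial: s^3 - 8s^2 + 11s + 20 = (s - 5)(s - 4)(s + 1), so the eigenvalues are -1, 4, 5.
s=-1: eigenvector (1, 2, 0).
s=4: eigenvector (2, 4, 1).
s=5: eigenvector (0, 1, 0).
P = [[1, 2, 0], [2, 4, 1], [0, 1, 0]], D = diag(-1, 4, 5), P⁻¹ = [[1, 0, -2], [0, 0, 1], [-2, 1, 0]].
M⁴ = P·diag(1, 256, 625)·P⁻¹ = [[1, 0, 510], [-1248, 625, 1020], [0, 0, 256]].
The requested entry is 625.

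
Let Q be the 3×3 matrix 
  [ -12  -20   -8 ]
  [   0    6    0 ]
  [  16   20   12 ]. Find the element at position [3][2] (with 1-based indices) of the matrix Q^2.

Characteristic polynomial: t^3 - 6t^2 - 16t + 96 = (t - 6)(t - 4)(t + 4), so the eigenvalues are -4, 4, 6.
t=4: eigenvector (-1, 0, 2).
t=-4: eigenvector (-1, 0, 1).
t=6: eigenvector (-2, 1, 2).
P = [[-1, -1, -2], [0, 0, 1], [2, 1, 2]], D = diag(4, -4, 6), P⁻¹ = [[1, 0, 1], [-2, -2, -1], [0, 1, 0]].
Q² = P·diag(16, 16, 36)·P⁻¹ = [[16, -40, 0], [0, 36, 0], [0, 40, 16]].
The requested entry is 40.

40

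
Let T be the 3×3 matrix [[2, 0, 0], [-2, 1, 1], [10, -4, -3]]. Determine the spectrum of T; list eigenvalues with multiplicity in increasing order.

-1, -1, 2

Characteristic polynomial: p(μ) = μ^3 - 3μ - 2 = (μ - 2)(μ + 1)^2.
Roots (with multiplicity): -1, -1, 2.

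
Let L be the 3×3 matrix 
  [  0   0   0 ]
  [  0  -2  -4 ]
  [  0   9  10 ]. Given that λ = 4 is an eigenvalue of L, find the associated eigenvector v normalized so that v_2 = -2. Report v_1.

L − 4I = [[-4, 0, 0], [0, -6, -4], [0, 9, 6]].
Solving (L − 4I)v = 0 gives the eigenspace spanned by (0, -2, 3).
With v_2 = -2, v = (0, -2, 3), so v_1 = 0.

0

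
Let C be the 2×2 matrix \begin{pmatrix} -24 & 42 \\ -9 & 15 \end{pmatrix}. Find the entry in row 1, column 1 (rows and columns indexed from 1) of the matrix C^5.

Characteristic polynomial: t^2 + 9t + 18 = (t + 3)(t + 6), so the eigenvalues are -6, -3.
t=-6: eigenvector (7, 3).
t=-3: eigenvector (2, 1).
P = [[7, 2], [3, 1]], D = diag(-6, -3), P⁻¹ = [[1, -2], [-3, 7]].
C⁵ = P·diag(-7776, -243)·P⁻¹ = [[-52974, 105462], [-22599, 44955]].
The requested entry is -52974.

-52974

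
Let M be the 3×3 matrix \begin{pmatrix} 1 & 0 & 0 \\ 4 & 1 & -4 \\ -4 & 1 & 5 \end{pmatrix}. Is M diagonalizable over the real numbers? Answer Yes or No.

No

Characteristic polynomial: p(r) = r^3 - 7r^2 + 15r - 9 = (r - 3)^2(r - 1).
r = 3 has algebraic multiplicity 2; rank(M − 3I) = 2, so geometric multiplicity = 1.
Geometric multiplicity < algebraic multiplicity, so M is not diagonalizable.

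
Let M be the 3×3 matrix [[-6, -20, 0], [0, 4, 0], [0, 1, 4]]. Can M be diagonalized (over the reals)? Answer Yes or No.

No

Characteristic polynomial: p(s) = s^3 - 2s^2 - 32s + 96 = (s - 4)^2(s + 6).
s = 4 has algebraic multiplicity 2; rank(M − 4I) = 2, so geometric multiplicity = 1.
Geometric multiplicity < algebraic multiplicity, so M is not diagonalizable.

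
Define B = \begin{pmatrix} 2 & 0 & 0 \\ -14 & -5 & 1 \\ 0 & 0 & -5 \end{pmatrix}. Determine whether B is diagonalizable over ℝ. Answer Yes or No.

No

Characteristic polynomial: p(μ) = μ^3 + 8μ^2 + 5μ - 50 = (μ - 2)(μ + 5)^2.
μ = -5 has algebraic multiplicity 2; rank(B + 5I) = 2, so geometric multiplicity = 1.
Geometric multiplicity < algebraic multiplicity, so B is not diagonalizable.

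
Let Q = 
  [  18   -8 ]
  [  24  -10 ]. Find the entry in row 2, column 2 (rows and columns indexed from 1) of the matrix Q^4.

Characteristic polynomial: μ^2 - 8μ + 12 = (μ - 6)(μ - 2), so the eigenvalues are 2, 6.
μ=6: eigenvector (-2, -3).
μ=2: eigenvector (1, 2).
P = [[-2, 1], [-3, 2]], D = diag(6, 2), P⁻¹ = [[-2, 1], [-3, 2]].
Q⁴ = P·diag(1296, 16)·P⁻¹ = [[5136, -2560], [7680, -3824]].
The requested entry is -3824.

-3824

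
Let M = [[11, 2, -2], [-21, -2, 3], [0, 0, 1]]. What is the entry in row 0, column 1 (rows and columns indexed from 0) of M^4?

Characteristic polynomial: r^3 - 10r^2 + 29r - 20 = (r - 5)(r - 4)(r - 1), so the eigenvalues are 1, 4, 5.
r=5: eigenvector (1, -3, 0).
r=4: eigenvector (-2, 7, 0).
r=1: eigenvector (0, 1, 1).
P = [[1, -2, 0], [-3, 7, 1], [0, 0, 1]], D = diag(5, 4, 1), P⁻¹ = [[7, 2, -2], [3, 1, -1], [0, 0, 1]].
M⁴ = P·diag(625, 256, 1)·P⁻¹ = [[2839, 738, -738], [-7749, -1958, 1959], [0, 0, 1]].
The requested entry is 738.

738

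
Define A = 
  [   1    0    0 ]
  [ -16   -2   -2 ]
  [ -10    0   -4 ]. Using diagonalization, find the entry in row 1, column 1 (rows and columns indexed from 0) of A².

4

Characteristic polynomial: μ^3 + 5μ^2 + 2μ - 8 = (μ - 1)(μ + 2)(μ + 4), so the eigenvalues are -4, -2, 1.
μ=1: eigenvector (1, -4, -2).
μ=-2: eigenvector (0, 1, 0).
μ=-4: eigenvector (0, 1, 1).
P = [[1, 0, 0], [-4, 1, 1], [-2, 0, 1]], D = diag(1, -2, -4), P⁻¹ = [[1, 0, 0], [2, 1, -1], [2, 0, 1]].
A² = P·diag(1, 4, 16)·P⁻¹ = [[1, 0, 0], [36, 4, 12], [30, 0, 16]].
The requested entry is 4.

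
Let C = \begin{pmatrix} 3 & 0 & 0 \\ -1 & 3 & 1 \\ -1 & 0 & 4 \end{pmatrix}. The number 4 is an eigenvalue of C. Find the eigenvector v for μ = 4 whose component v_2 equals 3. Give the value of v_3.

3

C − 4I = [[-1, 0, 0], [-1, -1, 1], [-1, 0, 0]].
Solving (C − 4I)v = 0 gives the eigenspace spanned by (0, 3, 3).
With v_2 = 3, v = (0, 3, 3), so v_3 = 3.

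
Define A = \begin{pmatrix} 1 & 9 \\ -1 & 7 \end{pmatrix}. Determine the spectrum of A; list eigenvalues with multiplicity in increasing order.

4, 4

Characteristic polynomial: p(λ) = λ^2 - 8λ + 16 = (λ - 4)^2.
Roots (with multiplicity): 4, 4.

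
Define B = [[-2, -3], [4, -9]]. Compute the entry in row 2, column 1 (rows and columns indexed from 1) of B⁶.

Characteristic polynomial: s^2 + 11s + 30 = (s + 5)(s + 6), so the eigenvalues are -6, -5.
s=-5: eigenvector (1, 1).
s=-6: eigenvector (3, 4).
P = [[1, 3], [1, 4]], D = diag(-5, -6), P⁻¹ = [[4, -3], [-1, 1]].
B⁶ = P·diag(15625, 46656)·P⁻¹ = [[-77468, 93093], [-124124, 139749]].
The requested entry is -124124.

-124124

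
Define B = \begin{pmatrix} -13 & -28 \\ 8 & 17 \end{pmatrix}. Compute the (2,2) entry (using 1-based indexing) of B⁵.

Characteristic polynomial: λ^2 - 4λ + 3 = (λ - 3)(λ - 1), so the eigenvalues are 1, 3.
λ=1: eigenvector (-2, 1).
λ=3: eigenvector (-7, 4).
P = [[-2, -7], [1, 4]], D = diag(1, 3), P⁻¹ = [[-4, -7], [1, 2]].
B⁵ = P·diag(1, 243)·P⁻¹ = [[-1693, -3388], [968, 1937]].
The requested entry is 1937.

1937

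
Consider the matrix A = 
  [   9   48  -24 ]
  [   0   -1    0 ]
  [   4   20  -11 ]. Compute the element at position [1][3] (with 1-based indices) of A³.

-168

Characteristic polynomial: r^3 + 3r^2 - r - 3 = (r - 1)(r + 1)(r + 3), so the eigenvalues are -3, -1, 1.
r=1: eigenvector (3, 0, 1).
r=-3: eigenvector (2, 0, 1).
r=-1: eigenvector (0, 1, 2).
P = [[3, 2, 0], [0, 0, 1], [1, 1, 2]], D = diag(1, -3, -1), P⁻¹ = [[1, 4, -2], [-1, -6, 3], [0, 1, 0]].
A³ = P·diag(1, -27, -1)·P⁻¹ = [[57, 336, -168], [0, -1, 0], [28, 164, -83]].
The requested entry is -168.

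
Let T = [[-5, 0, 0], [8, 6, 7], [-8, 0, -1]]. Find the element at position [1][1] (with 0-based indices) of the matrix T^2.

Characteristic polynomial: λ^3 - 31λ - 30 = (λ - 6)(λ + 1)(λ + 5), so the eigenvalues are -5, -1, 6.
λ=-5: eigenvector (1, -2, 2).
λ=6: eigenvector (0, 1, 0).
λ=-1: eigenvector (0, -1, 1).
P = [[1, 0, 0], [-2, 1, -1], [2, 0, 1]], D = diag(-5, 6, -1), P⁻¹ = [[1, 0, 0], [0, 1, 1], [-2, 0, 1]].
T² = P·diag(25, 36, 1)·P⁻¹ = [[25, 0, 0], [-48, 36, 35], [48, 0, 1]].
The requested entry is 36.

36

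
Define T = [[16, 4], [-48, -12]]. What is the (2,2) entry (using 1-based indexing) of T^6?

Characteristic polynomial: μ^2 - 4μ = μ(μ - 4), so the eigenvalues are 0, 4.
μ=4: eigenvector (1, -3).
μ=0: eigenvector (1, -4).
P = [[1, 1], [-3, -4]], D = diag(4, 0), P⁻¹ = [[4, 1], [-3, -1]].
T⁶ = P·diag(4096, 0)·P⁻¹ = [[16384, 4096], [-49152, -12288]].
The requested entry is -12288.

-12288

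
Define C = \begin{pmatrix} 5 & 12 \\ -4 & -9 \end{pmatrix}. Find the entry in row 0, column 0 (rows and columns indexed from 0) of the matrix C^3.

77

Characteristic polynomial: t^2 + 4t + 3 = (t + 1)(t + 3), so the eigenvalues are -3, -1.
t=-1: eigenvector (-2, 1).
t=-3: eigenvector (-3, 2).
P = [[-2, -3], [1, 2]], D = diag(-1, -3), P⁻¹ = [[-2, -3], [1, 2]].
C³ = P·diag(-1, -27)·P⁻¹ = [[77, 156], [-52, -105]].
The requested entry is 77.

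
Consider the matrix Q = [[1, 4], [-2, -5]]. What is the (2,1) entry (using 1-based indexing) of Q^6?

Characteristic polynomial: r^2 + 4r + 3 = (r + 1)(r + 3), so the eigenvalues are -3, -1.
r=-3: eigenvector (-1, 1).
r=-1: eigenvector (-2, 1).
P = [[-1, -2], [1, 1]], D = diag(-3, -1), P⁻¹ = [[1, 2], [-1, -1]].
Q⁶ = P·diag(729, 1)·P⁻¹ = [[-727, -1456], [728, 1457]].
The requested entry is 728.

728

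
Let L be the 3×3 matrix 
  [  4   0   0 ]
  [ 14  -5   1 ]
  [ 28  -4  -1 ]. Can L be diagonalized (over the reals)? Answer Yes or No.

No

Characteristic polynomial: p(r) = r^3 + 2r^2 - 15r - 36 = (r - 4)(r + 3)^2.
r = -3 has algebraic multiplicity 2; rank(L + 3I) = 2, so geometric multiplicity = 1.
Geometric multiplicity < algebraic multiplicity, so L is not diagonalizable.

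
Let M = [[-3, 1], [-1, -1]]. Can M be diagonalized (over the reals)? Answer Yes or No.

Characteristic polynomial: p(λ) = λ^2 + 4λ + 4 = (λ + 2)^2.
λ = -2 has algebraic multiplicity 2; rank(M + 2I) = 1, so geometric multiplicity = 1.
Geometric multiplicity < algebraic multiplicity, so M is not diagonalizable.

No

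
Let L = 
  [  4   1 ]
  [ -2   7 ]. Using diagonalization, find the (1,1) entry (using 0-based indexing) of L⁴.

1967

Characteristic polynomial: s^2 - 11s + 30 = (s - 6)(s - 5), so the eigenvalues are 5, 6.
s=6: eigenvector (1, 2).
s=5: eigenvector (1, 1).
P = [[1, 1], [2, 1]], D = diag(6, 5), P⁻¹ = [[-1, 1], [2, -1]].
L⁴ = P·diag(1296, 625)·P⁻¹ = [[-46, 671], [-1342, 1967]].
The requested entry is 1967.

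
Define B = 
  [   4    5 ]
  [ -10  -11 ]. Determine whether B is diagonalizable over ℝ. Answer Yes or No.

Yes

Characteristic polynomial: p(λ) = λ^2 + 7λ + 6 = (λ + 1)(λ + 6).
All 2 eigenvalues are distinct, so B is diagonalizable.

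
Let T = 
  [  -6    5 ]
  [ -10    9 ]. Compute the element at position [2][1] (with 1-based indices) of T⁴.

-510

Characteristic polynomial: μ^2 - 3μ - 4 = (μ - 4)(μ + 1), so the eigenvalues are -1, 4.
μ=-1: eigenvector (1, 1).
μ=4: eigenvector (1, 2).
P = [[1, 1], [1, 2]], D = diag(-1, 4), P⁻¹ = [[2, -1], [-1, 1]].
T⁴ = P·diag(1, 256)·P⁻¹ = [[-254, 255], [-510, 511]].
The requested entry is -510.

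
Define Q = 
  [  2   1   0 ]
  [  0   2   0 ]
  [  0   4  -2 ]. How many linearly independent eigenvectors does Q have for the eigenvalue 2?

1

Q − 2I = [[0, 1, 0], [0, 0, 0], [0, 4, -4]].
This matrix has rank 2, so its null space has dimension 3 − 2 = 1.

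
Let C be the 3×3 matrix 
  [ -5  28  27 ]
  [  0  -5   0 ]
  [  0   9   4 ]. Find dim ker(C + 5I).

C + 5I = [[0, 28, 27], [0, 0, 0], [0, 9, 9]].
This matrix has rank 2, so its null space has dimension 3 − 2 = 1.

1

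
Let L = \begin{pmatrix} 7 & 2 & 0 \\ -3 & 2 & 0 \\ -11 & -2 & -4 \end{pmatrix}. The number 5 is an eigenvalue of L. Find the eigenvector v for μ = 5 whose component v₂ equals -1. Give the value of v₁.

L − 5I = [[2, 2, 0], [-3, -3, 0], [-11, -2, -9]].
Solving (L − 5I)v = 0 gives the eigenspace spanned by (1, -1, -1).
With v₂ = -1, v = (1, -1, -1), so v₁ = 1.

1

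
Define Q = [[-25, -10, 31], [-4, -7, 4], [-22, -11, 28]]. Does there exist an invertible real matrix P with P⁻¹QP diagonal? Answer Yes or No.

Characteristic polynomial: p(s) = s^3 + 4s^2 - 35s - 150 = (s - 6)(s + 5)^2.
s = -5 has algebraic multiplicity 2; rank(Q + 5I) = 2, so geometric multiplicity = 1.
Geometric multiplicity < algebraic multiplicity, so Q is not diagonalizable.

No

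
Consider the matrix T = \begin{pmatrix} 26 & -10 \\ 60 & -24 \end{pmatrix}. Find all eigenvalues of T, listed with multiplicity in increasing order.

Characteristic polynomial: p(r) = r^2 - 2r - 24 = (r - 6)(r + 4).
Roots (with multiplicity): -4, 6.

-4, 6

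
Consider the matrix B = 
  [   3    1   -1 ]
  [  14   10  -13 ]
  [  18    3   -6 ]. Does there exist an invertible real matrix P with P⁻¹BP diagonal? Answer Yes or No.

No

Characteristic polynomial: p(s) = s^3 - 7s^2 - 5s + 75 = (s - 5)^2(s + 3).
s = 5 has algebraic multiplicity 2; rank(B − 5I) = 2, so geometric multiplicity = 1.
Geometric multiplicity < algebraic multiplicity, so B is not diagonalizable.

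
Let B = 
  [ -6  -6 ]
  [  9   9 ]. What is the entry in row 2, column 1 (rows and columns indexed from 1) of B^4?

243

Characteristic polynomial: μ^2 - 3μ = μ(μ - 3), so the eigenvalues are 0, 3.
μ=3: eigenvector (-2, 3).
μ=0: eigenvector (1, -1).
P = [[-2, 1], [3, -1]], D = diag(3, 0), P⁻¹ = [[1, 1], [3, 2]].
B⁴ = P·diag(81, 0)·P⁻¹ = [[-162, -162], [243, 243]].
The requested entry is 243.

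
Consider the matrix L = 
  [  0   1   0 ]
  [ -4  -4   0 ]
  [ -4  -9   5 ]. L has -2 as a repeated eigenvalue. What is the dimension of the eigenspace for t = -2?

1

L + 2I = [[2, 1, 0], [-4, -2, 0], [-4, -9, 7]].
This matrix has rank 2, so its null space has dimension 3 − 2 = 1.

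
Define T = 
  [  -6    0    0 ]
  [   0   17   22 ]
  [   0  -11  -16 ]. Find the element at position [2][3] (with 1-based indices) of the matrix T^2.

22

Characteristic polynomial: s^3 + 5s^2 - 36s - 180 = (s - 6)(s + 5)(s + 6), so the eigenvalues are -6, -5, 6.
s=-6: eigenvector (1, 0, 0).
s=6: eigenvector (0, -2, 1).
s=-5: eigenvector (0, -1, 1).
P = [[1, 0, 0], [0, -2, -1], [0, 1, 1]], D = diag(-6, 6, -5), P⁻¹ = [[1, 0, 0], [0, -1, -1], [0, 1, 2]].
T² = P·diag(36, 36, 25)·P⁻¹ = [[36, 0, 0], [0, 47, 22], [0, -11, 14]].
The requested entry is 22.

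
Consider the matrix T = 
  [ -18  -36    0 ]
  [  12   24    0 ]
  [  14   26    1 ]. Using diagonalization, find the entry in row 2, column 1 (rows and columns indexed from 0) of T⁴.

Characteristic polynomial: λ^3 - 7λ^2 + 6λ = λ(λ - 6)(λ - 1), so the eigenvalues are 0, 1, 6.
λ=6: eigenvector (-3, 2, 2).
λ=0: eigenvector (-2, 1, 2).
λ=1: eigenvector (0, 0, 1).
P = [[-3, -2, 0], [2, 1, 0], [2, 2, 1]], D = diag(6, 0, 1), P⁻¹ = [[1, 2, 0], [-2, -3, 0], [2, 2, 1]].
T⁴ = P·diag(1296, 0, 1)·P⁻¹ = [[-3888, -7776, 0], [2592, 5184, 0], [2594, 5186, 1]].
The requested entry is 5186.

5186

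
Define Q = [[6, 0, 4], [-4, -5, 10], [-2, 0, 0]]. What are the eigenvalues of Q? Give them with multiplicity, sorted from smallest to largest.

-5, 2, 4

Characteristic polynomial: p(μ) = μ^3 - μ^2 - 22μ + 40 = (μ - 4)(μ - 2)(μ + 5).
Roots (with multiplicity): -5, 2, 4.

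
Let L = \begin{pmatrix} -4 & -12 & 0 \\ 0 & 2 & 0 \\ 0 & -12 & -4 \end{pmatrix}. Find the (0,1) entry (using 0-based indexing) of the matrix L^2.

24

Characteristic polynomial: r^3 + 6r^2 - 32 = (r - 2)(r + 4)^2, so the eigenvalues are -4, -4, 2.
r=-4: eigenvector (-1, 0, -2).
r=2: eigenvector (-2, 1, -2).
r=-4: eigenvector (1, 0, 1).
P = [[-1, -2, 1], [0, 1, 0], [-2, -2, 1]], D = diag(-4, 2, -4), P⁻¹ = [[1, 0, -1], [0, 1, 0], [2, 2, -1]].
L² = P·diag(16, 4, 16)·P⁻¹ = [[16, 24, 0], [0, 4, 0], [0, 24, 16]].
The requested entry is 24.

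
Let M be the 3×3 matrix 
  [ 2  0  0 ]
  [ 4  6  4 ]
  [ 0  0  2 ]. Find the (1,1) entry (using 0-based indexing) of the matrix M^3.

216

Characteristic polynomial: r^3 - 10r^2 + 28r - 24 = (r - 6)(r - 2)^2, so the eigenvalues are 2, 2, 6.
r=2: eigenvector (2, -1, -1).
r=6: eigenvector (0, 1, 0).
r=2: eigenvector (-1, 0, 1).
P = [[2, 0, -1], [-1, 1, 0], [-1, 0, 1]], D = diag(2, 6, 2), P⁻¹ = [[1, 0, 1], [1, 1, 1], [1, 0, 2]].
M³ = P·diag(8, 216, 8)·P⁻¹ = [[8, 0, 0], [208, 216, 208], [0, 0, 8]].
The requested entry is 216.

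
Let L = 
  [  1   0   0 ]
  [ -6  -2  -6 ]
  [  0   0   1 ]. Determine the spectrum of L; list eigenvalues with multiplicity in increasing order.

-2, 1, 1

Characteristic polynomial: p(s) = s^3 - 3s + 2 = (s - 1)^2(s + 2).
Roots (with multiplicity): -2, 1, 1.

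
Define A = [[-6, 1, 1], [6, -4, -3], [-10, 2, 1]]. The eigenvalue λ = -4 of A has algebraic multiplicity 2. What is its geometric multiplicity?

1

A + 4I = [[-2, 1, 1], [6, 0, -3], [-10, 2, 5]].
This matrix has rank 2, so its null space has dimension 3 − 2 = 1.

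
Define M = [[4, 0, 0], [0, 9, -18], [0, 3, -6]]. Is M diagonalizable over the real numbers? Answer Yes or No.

Characteristic polynomial: p(t) = t^3 - 7t^2 + 12t = t(t - 4)(t - 3).
All 3 eigenvalues are distinct, so M is diagonalizable.

Yes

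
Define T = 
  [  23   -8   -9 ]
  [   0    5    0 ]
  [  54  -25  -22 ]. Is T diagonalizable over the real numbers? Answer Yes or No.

Characteristic polynomial: p(λ) = λ^3 - 6λ^2 - 15λ + 100 = (λ - 5)^2(λ + 4).
λ = 5 has algebraic multiplicity 2; rank(T − 5I) = 2, so geometric multiplicity = 1.
Geometric multiplicity < algebraic multiplicity, so T is not diagonalizable.

No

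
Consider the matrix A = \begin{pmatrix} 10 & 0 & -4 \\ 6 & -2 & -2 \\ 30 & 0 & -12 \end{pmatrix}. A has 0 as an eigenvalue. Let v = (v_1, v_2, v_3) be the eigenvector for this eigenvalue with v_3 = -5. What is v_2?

A = [[10, 0, -4], [6, -2, -2], [30, 0, -12]].
Solving (A)v = 0 gives the eigenspace spanned by (-2, -1, -5).
With v_3 = -5, v = (-2, -1, -5), so v_2 = -1.

-1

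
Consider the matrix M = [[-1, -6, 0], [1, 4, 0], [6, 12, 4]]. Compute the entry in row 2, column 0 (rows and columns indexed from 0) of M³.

Characteristic polynomial: s^3 - 7s^2 + 14s - 8 = (s - 4)(s - 2)(s - 1), so the eigenvalues are 1, 2, 4.
s=1: eigenvector (3, -1, -2).
s=2: eigenvector (-2, 1, 0).
s=4: eigenvector (0, 0, 1).
P = [[3, -2, 0], [-1, 1, 0], [-2, 0, 1]], D = diag(1, 2, 4), P⁻¹ = [[1, 2, 0], [1, 3, 0], [2, 4, 1]].
M³ = P·diag(1, 8, 64)·P⁻¹ = [[-13, -42, 0], [7, 22, 0], [126, 252, 64]].
The requested entry is 126.

126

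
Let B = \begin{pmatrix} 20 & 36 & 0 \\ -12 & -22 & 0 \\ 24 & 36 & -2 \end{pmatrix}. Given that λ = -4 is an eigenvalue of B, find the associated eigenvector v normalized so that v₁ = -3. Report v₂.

B + 4I = [[24, 36, 0], [-12, -18, 0], [24, 36, 2]].
Solving (B + 4I)v = 0 gives the eigenspace spanned by (-3, 2, 0).
With v₁ = -3, v = (-3, 2, 0), so v₂ = 2.

2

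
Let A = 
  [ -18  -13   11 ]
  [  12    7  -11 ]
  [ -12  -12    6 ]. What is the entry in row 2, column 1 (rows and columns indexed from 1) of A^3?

Characteristic polynomial: t^3 + 5t^2 - 36t - 180 = (t - 6)(t + 5)(t + 6), so the eigenvalues are -6, -5, 6.
t=-5: eigenvector (-1, 1, 0).
t=6: eigenvector (-1, 1, -1).
t=-6: eigenvector (2, -1, 1).
P = [[-1, -1, 2], [1, 1, -1], [0, -1, 1]], D = diag(-5, 6, -6), P⁻¹ = [[0, 1, 1], [1, 1, -1], [1, 1, 0]].
A³ = P·diag(-125, 216, -216)·P⁻¹ = [[-648, -523, 341], [432, 307, -341], [-432, -432, 216]].
The requested entry is 432.

432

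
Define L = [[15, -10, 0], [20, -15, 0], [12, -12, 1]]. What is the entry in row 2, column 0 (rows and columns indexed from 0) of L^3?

Characteristic polynomial: r^3 - r^2 - 25r + 25 = (r - 5)(r - 1)(r + 5), so the eigenvalues are -5, 1, 5.
r=5: eigenvector (1, 1, 0).
r=-5: eigenvector (1, 2, 2).
r=1: eigenvector (0, 0, 1).
P = [[1, 1, 0], [1, 2, 0], [0, 2, 1]], D = diag(5, -5, 1), P⁻¹ = [[2, -1, 0], [-1, 1, 0], [2, -2, 1]].
L³ = P·diag(125, -125, 1)·P⁻¹ = [[375, -250, 0], [500, -375, 0], [252, -252, 1]].
The requested entry is 252.

252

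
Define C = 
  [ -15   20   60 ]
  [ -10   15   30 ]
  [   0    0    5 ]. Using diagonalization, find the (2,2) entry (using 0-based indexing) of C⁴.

625

Characteristic polynomial: t^3 - 5t^2 - 25t + 125 = (t - 5)^2(t + 5), so the eigenvalues are -5, 5, 5.
t=5: eigenvector (1, 1, 0).
t=-5: eigenvector (-2, -1, 0).
t=5: eigenvector (2, -1, 1).
P = [[1, -2, 2], [1, -1, -1], [0, 0, 1]], D = diag(5, -5, 5), P⁻¹ = [[-1, 2, 4], [-1, 1, 3], [0, 0, 1]].
C⁴ = P·diag(625, 625, 625)·P⁻¹ = [[625, 0, 0], [0, 625, 0], [0, 0, 625]].
The requested entry is 625.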